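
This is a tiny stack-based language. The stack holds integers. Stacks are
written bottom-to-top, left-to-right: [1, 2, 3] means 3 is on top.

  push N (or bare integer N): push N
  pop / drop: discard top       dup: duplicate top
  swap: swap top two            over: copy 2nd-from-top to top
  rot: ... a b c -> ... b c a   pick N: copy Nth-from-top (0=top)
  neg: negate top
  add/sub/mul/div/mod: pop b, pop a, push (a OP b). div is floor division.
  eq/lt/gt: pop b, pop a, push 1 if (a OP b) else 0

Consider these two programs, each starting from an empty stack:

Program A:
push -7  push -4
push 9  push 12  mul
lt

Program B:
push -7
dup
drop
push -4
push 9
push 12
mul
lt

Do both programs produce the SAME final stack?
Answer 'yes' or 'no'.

Answer: yes

Derivation:
Program A trace:
  After 'push -7': [-7]
  After 'push -4': [-7, -4]
  After 'push 9': [-7, -4, 9]
  After 'push 12': [-7, -4, 9, 12]
  After 'mul': [-7, -4, 108]
  After 'lt': [-7, 1]
Program A final stack: [-7, 1]

Program B trace:
  After 'push -7': [-7]
  After 'dup': [-7, -7]
  After 'drop': [-7]
  After 'push -4': [-7, -4]
  After 'push 9': [-7, -4, 9]
  After 'push 12': [-7, -4, 9, 12]
  After 'mul': [-7, -4, 108]
  After 'lt': [-7, 1]
Program B final stack: [-7, 1]
Same: yes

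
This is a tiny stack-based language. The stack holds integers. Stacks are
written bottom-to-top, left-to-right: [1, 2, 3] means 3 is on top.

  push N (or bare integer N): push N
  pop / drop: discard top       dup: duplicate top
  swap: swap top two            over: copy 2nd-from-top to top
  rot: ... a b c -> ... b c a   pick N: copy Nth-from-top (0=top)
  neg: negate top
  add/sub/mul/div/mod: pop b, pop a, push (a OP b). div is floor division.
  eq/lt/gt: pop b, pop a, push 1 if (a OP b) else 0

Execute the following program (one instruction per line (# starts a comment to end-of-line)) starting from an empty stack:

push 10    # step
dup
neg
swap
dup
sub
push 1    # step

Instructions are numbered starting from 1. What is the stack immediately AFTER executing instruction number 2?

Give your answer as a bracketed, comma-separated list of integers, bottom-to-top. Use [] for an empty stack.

Answer: [10, 10]

Derivation:
Step 1 ('push 10'): [10]
Step 2 ('dup'): [10, 10]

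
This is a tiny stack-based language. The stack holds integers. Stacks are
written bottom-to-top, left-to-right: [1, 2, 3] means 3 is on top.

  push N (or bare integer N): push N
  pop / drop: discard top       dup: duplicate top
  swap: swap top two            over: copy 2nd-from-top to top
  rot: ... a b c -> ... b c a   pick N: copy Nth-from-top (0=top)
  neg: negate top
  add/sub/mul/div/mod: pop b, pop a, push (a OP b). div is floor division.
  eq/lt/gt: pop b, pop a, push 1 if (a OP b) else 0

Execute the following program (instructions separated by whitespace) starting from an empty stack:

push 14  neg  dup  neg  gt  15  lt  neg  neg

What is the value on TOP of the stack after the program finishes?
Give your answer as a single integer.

Answer: 1

Derivation:
After 'push 14': [14]
After 'neg': [-14]
After 'dup': [-14, -14]
After 'neg': [-14, 14]
After 'gt': [0]
After 'push 15': [0, 15]
After 'lt': [1]
After 'neg': [-1]
After 'neg': [1]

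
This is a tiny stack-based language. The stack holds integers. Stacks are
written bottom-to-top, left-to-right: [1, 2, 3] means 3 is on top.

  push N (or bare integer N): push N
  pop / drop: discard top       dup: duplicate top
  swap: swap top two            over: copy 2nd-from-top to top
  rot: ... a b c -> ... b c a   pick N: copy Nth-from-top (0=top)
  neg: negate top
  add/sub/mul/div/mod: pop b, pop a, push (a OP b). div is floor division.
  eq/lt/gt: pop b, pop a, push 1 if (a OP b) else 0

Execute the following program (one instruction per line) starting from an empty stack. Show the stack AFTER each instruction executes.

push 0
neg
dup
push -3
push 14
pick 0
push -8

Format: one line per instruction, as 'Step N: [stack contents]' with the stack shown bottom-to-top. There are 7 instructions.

Step 1: [0]
Step 2: [0]
Step 3: [0, 0]
Step 4: [0, 0, -3]
Step 5: [0, 0, -3, 14]
Step 6: [0, 0, -3, 14, 14]
Step 7: [0, 0, -3, 14, 14, -8]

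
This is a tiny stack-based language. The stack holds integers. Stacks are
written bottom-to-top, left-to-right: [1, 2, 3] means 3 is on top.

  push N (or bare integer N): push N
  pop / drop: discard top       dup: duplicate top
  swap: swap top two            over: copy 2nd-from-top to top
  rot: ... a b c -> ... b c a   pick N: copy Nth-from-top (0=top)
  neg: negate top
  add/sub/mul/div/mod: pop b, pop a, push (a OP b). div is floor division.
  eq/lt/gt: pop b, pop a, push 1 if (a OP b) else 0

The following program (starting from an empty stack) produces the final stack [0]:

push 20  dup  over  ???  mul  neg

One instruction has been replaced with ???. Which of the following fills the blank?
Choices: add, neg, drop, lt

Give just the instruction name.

Answer: lt

Derivation:
Stack before ???: [20, 20, 20]
Stack after ???:  [20, 0]
Checking each choice:
  add: produces [-800]
  neg: produces [20, 400]
  drop: produces [-400]
  lt: MATCH


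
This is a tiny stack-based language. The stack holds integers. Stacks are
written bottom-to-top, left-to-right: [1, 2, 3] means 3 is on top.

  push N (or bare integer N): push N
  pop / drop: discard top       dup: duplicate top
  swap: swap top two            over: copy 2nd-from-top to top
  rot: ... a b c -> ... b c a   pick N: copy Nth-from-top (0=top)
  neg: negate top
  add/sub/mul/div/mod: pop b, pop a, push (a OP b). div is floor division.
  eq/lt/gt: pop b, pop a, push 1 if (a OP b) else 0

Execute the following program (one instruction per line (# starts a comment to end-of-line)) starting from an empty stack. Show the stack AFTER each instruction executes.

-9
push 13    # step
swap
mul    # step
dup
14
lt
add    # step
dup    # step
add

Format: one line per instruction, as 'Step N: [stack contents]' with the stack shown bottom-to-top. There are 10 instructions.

Step 1: [-9]
Step 2: [-9, 13]
Step 3: [13, -9]
Step 4: [-117]
Step 5: [-117, -117]
Step 6: [-117, -117, 14]
Step 7: [-117, 1]
Step 8: [-116]
Step 9: [-116, -116]
Step 10: [-232]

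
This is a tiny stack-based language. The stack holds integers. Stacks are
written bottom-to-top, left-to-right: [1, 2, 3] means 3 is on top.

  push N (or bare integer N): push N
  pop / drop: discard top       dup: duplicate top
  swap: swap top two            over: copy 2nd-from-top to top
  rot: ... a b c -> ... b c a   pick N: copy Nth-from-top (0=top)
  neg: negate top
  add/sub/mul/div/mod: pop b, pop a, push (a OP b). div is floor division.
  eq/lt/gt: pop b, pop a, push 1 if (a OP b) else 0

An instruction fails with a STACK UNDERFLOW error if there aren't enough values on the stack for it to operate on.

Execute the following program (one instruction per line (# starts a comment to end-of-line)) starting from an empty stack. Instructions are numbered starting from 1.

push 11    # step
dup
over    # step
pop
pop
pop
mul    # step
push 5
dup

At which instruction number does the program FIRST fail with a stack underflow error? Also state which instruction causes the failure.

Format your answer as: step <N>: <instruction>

Step 1 ('push 11'): stack = [11], depth = 1
Step 2 ('dup'): stack = [11, 11], depth = 2
Step 3 ('over'): stack = [11, 11, 11], depth = 3
Step 4 ('pop'): stack = [11, 11], depth = 2
Step 5 ('pop'): stack = [11], depth = 1
Step 6 ('pop'): stack = [], depth = 0
Step 7 ('mul'): needs 2 value(s) but depth is 0 — STACK UNDERFLOW

Answer: step 7: mul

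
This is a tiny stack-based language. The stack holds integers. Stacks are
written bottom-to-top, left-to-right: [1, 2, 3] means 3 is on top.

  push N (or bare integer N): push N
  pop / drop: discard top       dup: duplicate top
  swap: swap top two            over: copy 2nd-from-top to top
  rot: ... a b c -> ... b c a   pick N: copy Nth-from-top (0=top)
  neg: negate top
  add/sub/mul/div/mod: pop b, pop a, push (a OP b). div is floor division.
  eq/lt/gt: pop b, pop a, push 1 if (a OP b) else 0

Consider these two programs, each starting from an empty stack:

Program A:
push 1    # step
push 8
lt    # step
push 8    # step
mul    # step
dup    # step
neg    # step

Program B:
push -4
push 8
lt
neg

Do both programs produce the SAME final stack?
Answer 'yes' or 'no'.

Answer: no

Derivation:
Program A trace:
  After 'push 1': [1]
  After 'push 8': [1, 8]
  After 'lt': [1]
  After 'push 8': [1, 8]
  After 'mul': [8]
  After 'dup': [8, 8]
  After 'neg': [8, -8]
Program A final stack: [8, -8]

Program B trace:
  After 'push -4': [-4]
  After 'push 8': [-4, 8]
  After 'lt': [1]
  After 'neg': [-1]
Program B final stack: [-1]
Same: no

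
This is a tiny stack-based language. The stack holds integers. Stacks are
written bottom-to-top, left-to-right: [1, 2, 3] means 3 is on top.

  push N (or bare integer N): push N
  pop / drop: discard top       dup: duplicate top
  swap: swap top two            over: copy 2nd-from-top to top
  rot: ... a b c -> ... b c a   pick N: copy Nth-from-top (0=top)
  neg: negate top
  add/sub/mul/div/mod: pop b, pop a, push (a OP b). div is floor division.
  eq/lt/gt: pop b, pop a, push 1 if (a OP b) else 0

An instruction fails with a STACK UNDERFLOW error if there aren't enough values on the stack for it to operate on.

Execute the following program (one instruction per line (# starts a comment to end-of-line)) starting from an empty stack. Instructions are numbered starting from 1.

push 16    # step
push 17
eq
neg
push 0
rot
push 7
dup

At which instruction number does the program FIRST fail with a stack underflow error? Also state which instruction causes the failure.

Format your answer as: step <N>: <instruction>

Step 1 ('push 16'): stack = [16], depth = 1
Step 2 ('push 17'): stack = [16, 17], depth = 2
Step 3 ('eq'): stack = [0], depth = 1
Step 4 ('neg'): stack = [0], depth = 1
Step 5 ('push 0'): stack = [0, 0], depth = 2
Step 6 ('rot'): needs 3 value(s) but depth is 2 — STACK UNDERFLOW

Answer: step 6: rot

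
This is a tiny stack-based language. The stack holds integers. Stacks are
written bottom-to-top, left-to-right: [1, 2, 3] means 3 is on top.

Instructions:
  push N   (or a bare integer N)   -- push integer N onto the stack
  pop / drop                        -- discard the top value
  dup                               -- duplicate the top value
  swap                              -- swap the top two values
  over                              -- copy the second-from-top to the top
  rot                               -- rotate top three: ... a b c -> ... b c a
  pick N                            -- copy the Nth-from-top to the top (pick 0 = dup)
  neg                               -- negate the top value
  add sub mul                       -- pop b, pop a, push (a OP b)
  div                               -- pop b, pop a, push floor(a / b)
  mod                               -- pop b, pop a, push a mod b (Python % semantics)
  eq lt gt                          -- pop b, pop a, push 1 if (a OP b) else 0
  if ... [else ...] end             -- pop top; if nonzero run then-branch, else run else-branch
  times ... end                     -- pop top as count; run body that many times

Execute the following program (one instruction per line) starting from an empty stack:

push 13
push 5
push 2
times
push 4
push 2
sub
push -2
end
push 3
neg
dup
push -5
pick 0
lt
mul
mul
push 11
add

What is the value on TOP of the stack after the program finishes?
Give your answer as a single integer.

Answer: 11

Derivation:
After 'push 13': [13]
After 'push 5': [13, 5]
After 'push 2': [13, 5, 2]
After 'times': [13, 5]
After 'push 4': [13, 5, 4]
After 'push 2': [13, 5, 4, 2]
After 'sub': [13, 5, 2]
After 'push -2': [13, 5, 2, -2]
After 'push 4': [13, 5, 2, -2, 4]
After 'push 2': [13, 5, 2, -2, 4, 2]
  ...
After 'push 3': [13, 5, 2, -2, 2, -2, 3]
After 'neg': [13, 5, 2, -2, 2, -2, -3]
After 'dup': [13, 5, 2, -2, 2, -2, -3, -3]
After 'push -5': [13, 5, 2, -2, 2, -2, -3, -3, -5]
After 'pick 0': [13, 5, 2, -2, 2, -2, -3, -3, -5, -5]
After 'lt': [13, 5, 2, -2, 2, -2, -3, -3, 0]
After 'mul': [13, 5, 2, -2, 2, -2, -3, 0]
After 'mul': [13, 5, 2, -2, 2, -2, 0]
After 'push 11': [13, 5, 2, -2, 2, -2, 0, 11]
After 'add': [13, 5, 2, -2, 2, -2, 11]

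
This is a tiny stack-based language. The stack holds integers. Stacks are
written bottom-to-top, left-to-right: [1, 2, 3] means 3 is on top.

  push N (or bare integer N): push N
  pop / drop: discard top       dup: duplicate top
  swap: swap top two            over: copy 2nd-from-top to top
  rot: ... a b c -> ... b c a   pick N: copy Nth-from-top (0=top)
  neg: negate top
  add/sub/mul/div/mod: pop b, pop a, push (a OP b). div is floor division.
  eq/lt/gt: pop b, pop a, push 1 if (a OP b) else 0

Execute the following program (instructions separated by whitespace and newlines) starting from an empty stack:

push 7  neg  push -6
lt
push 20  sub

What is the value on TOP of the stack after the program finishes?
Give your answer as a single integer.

Answer: -19

Derivation:
After 'push 7': [7]
After 'neg': [-7]
After 'push -6': [-7, -6]
After 'lt': [1]
After 'push 20': [1, 20]
After 'sub': [-19]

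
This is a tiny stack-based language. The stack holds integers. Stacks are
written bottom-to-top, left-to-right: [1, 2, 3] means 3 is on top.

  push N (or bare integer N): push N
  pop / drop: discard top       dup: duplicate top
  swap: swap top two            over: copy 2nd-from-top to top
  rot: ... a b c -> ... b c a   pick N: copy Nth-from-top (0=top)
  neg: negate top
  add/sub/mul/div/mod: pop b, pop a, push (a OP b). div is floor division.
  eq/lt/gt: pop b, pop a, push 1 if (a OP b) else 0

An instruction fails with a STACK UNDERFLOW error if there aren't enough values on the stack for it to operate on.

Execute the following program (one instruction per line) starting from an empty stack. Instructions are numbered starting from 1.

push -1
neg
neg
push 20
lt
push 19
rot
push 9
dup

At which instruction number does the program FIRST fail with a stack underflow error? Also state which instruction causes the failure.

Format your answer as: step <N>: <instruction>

Step 1 ('push -1'): stack = [-1], depth = 1
Step 2 ('neg'): stack = [1], depth = 1
Step 3 ('neg'): stack = [-1], depth = 1
Step 4 ('push 20'): stack = [-1, 20], depth = 2
Step 5 ('lt'): stack = [1], depth = 1
Step 6 ('push 19'): stack = [1, 19], depth = 2
Step 7 ('rot'): needs 3 value(s) but depth is 2 — STACK UNDERFLOW

Answer: step 7: rot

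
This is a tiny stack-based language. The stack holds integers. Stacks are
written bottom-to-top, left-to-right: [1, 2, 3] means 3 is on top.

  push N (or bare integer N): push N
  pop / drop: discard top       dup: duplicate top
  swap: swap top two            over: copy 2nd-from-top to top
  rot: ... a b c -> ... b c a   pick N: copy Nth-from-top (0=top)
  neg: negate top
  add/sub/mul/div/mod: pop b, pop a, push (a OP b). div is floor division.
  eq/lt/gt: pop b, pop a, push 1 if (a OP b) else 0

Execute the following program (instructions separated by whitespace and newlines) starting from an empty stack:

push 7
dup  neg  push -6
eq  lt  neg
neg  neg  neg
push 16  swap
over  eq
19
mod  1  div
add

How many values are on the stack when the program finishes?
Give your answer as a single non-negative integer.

After 'push 7': stack = [7] (depth 1)
After 'dup': stack = [7, 7] (depth 2)
After 'neg': stack = [7, -7] (depth 2)
After 'push -6': stack = [7, -7, -6] (depth 3)
After 'eq': stack = [7, 0] (depth 2)
After 'lt': stack = [0] (depth 1)
After 'neg': stack = [0] (depth 1)
After 'neg': stack = [0] (depth 1)
After 'neg': stack = [0] (depth 1)
After 'neg': stack = [0] (depth 1)
After 'push 16': stack = [0, 16] (depth 2)
After 'swap': stack = [16, 0] (depth 2)
After 'over': stack = [16, 0, 16] (depth 3)
After 'eq': stack = [16, 0] (depth 2)
After 'push 19': stack = [16, 0, 19] (depth 3)
After 'mod': stack = [16, 0] (depth 2)
After 'push 1': stack = [16, 0, 1] (depth 3)
After 'div': stack = [16, 0] (depth 2)
After 'add': stack = [16] (depth 1)

Answer: 1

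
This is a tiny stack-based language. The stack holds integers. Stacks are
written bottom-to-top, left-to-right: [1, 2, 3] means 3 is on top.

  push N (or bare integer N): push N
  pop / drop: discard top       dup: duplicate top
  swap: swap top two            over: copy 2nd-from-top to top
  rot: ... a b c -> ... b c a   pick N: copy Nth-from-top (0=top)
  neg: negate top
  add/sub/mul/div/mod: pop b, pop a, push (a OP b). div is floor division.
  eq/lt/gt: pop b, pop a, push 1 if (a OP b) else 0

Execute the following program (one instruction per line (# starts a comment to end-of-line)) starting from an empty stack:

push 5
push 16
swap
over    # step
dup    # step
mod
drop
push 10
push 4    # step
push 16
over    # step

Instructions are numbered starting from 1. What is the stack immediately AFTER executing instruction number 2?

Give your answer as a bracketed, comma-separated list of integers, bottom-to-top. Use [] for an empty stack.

Answer: [5, 16]

Derivation:
Step 1 ('push 5'): [5]
Step 2 ('push 16'): [5, 16]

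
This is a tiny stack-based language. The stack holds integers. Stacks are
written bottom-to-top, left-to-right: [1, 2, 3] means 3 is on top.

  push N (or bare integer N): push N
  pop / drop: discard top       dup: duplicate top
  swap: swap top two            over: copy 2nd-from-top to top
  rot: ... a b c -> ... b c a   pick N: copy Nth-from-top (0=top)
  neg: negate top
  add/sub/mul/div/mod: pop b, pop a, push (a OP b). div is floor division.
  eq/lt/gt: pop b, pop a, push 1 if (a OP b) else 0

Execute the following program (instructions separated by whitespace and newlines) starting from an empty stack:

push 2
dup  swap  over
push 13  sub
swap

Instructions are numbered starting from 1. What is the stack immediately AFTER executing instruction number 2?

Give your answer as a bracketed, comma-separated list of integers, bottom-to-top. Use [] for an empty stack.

Step 1 ('push 2'): [2]
Step 2 ('dup'): [2, 2]

Answer: [2, 2]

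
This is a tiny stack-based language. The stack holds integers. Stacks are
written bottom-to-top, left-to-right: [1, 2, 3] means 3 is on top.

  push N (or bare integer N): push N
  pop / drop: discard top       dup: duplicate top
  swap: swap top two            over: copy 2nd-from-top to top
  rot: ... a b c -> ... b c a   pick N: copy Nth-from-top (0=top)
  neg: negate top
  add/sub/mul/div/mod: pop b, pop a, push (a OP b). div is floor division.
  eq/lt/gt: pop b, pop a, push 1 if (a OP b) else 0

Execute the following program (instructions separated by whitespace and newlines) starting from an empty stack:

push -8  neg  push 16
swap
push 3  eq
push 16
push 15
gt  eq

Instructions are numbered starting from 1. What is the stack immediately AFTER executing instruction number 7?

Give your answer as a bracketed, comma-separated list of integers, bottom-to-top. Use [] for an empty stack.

Answer: [16, 0, 16]

Derivation:
Step 1 ('push -8'): [-8]
Step 2 ('neg'): [8]
Step 3 ('push 16'): [8, 16]
Step 4 ('swap'): [16, 8]
Step 5 ('push 3'): [16, 8, 3]
Step 6 ('eq'): [16, 0]
Step 7 ('push 16'): [16, 0, 16]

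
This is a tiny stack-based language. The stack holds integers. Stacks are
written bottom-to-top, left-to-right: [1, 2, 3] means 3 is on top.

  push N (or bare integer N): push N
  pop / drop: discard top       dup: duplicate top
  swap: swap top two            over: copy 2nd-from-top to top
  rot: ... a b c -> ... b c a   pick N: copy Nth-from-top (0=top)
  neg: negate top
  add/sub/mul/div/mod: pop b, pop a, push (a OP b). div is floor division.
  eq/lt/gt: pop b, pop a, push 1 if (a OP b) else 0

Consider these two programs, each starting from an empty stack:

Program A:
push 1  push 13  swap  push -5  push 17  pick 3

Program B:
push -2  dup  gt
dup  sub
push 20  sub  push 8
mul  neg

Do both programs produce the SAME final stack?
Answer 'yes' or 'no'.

Answer: no

Derivation:
Program A trace:
  After 'push 1': [1]
  After 'push 13': [1, 13]
  After 'swap': [13, 1]
  After 'push -5': [13, 1, -5]
  After 'push 17': [13, 1, -5, 17]
  After 'pick 3': [13, 1, -5, 17, 13]
Program A final stack: [13, 1, -5, 17, 13]

Program B trace:
  After 'push -2': [-2]
  After 'dup': [-2, -2]
  After 'gt': [0]
  After 'dup': [0, 0]
  After 'sub': [0]
  After 'push 20': [0, 20]
  After 'sub': [-20]
  After 'push 8': [-20, 8]
  After 'mul': [-160]
  After 'neg': [160]
Program B final stack: [160]
Same: no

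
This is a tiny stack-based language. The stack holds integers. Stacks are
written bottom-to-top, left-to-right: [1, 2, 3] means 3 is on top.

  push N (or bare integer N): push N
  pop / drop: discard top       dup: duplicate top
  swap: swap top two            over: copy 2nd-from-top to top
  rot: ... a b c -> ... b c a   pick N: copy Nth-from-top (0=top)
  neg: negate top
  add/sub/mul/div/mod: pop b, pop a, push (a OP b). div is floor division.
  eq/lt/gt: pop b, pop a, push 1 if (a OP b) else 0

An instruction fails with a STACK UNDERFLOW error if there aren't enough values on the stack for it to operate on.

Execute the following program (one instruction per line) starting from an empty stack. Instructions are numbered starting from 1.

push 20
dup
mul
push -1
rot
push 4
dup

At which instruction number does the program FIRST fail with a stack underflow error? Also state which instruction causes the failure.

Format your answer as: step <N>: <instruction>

Answer: step 5: rot

Derivation:
Step 1 ('push 20'): stack = [20], depth = 1
Step 2 ('dup'): stack = [20, 20], depth = 2
Step 3 ('mul'): stack = [400], depth = 1
Step 4 ('push -1'): stack = [400, -1], depth = 2
Step 5 ('rot'): needs 3 value(s) but depth is 2 — STACK UNDERFLOW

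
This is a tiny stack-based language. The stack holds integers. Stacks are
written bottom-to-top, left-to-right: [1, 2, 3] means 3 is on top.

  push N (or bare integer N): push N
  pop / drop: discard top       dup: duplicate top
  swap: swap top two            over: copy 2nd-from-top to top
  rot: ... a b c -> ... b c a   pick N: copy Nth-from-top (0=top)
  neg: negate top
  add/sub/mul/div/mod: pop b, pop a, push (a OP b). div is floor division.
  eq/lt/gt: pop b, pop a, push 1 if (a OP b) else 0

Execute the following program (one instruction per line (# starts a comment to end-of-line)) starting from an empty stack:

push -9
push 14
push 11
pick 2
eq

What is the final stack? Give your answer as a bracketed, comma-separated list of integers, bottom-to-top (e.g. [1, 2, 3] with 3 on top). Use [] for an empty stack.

Answer: [-9, 14, 0]

Derivation:
After 'push -9': [-9]
After 'push 14': [-9, 14]
After 'push 11': [-9, 14, 11]
After 'pick 2': [-9, 14, 11, -9]
After 'eq': [-9, 14, 0]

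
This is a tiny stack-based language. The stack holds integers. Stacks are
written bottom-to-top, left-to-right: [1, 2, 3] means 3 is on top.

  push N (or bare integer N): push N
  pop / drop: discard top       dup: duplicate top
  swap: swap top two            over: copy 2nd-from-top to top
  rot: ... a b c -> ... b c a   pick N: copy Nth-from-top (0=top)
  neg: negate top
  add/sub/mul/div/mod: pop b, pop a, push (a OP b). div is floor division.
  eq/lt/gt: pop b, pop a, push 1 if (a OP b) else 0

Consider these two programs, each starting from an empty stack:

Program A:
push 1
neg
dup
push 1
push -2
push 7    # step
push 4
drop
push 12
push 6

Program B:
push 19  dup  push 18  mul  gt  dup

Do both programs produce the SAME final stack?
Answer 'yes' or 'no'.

Program A trace:
  After 'push 1': [1]
  After 'neg': [-1]
  After 'dup': [-1, -1]
  After 'push 1': [-1, -1, 1]
  After 'push -2': [-1, -1, 1, -2]
  After 'push 7': [-1, -1, 1, -2, 7]
  After 'push 4': [-1, -1, 1, -2, 7, 4]
  After 'drop': [-1, -1, 1, -2, 7]
  After 'push 12': [-1, -1, 1, -2, 7, 12]
  After 'push 6': [-1, -1, 1, -2, 7, 12, 6]
Program A final stack: [-1, -1, 1, -2, 7, 12, 6]

Program B trace:
  After 'push 19': [19]
  After 'dup': [19, 19]
  After 'push 18': [19, 19, 18]
  After 'mul': [19, 342]
  After 'gt': [0]
  After 'dup': [0, 0]
Program B final stack: [0, 0]
Same: no

Answer: no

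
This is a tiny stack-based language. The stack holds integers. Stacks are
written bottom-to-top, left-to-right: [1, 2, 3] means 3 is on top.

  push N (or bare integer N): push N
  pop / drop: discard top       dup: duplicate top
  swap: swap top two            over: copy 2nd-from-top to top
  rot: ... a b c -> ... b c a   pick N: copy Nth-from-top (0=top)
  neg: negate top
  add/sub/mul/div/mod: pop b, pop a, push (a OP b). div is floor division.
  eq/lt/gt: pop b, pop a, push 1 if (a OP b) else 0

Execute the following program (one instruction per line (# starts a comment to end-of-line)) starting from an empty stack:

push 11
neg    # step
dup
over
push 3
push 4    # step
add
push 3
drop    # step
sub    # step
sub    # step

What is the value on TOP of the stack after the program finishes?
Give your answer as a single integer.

Answer: 7

Derivation:
After 'push 11': [11]
After 'neg': [-11]
After 'dup': [-11, -11]
After 'over': [-11, -11, -11]
After 'push 3': [-11, -11, -11, 3]
After 'push 4': [-11, -11, -11, 3, 4]
After 'add': [-11, -11, -11, 7]
After 'push 3': [-11, -11, -11, 7, 3]
After 'drop': [-11, -11, -11, 7]
After 'sub': [-11, -11, -18]
After 'sub': [-11, 7]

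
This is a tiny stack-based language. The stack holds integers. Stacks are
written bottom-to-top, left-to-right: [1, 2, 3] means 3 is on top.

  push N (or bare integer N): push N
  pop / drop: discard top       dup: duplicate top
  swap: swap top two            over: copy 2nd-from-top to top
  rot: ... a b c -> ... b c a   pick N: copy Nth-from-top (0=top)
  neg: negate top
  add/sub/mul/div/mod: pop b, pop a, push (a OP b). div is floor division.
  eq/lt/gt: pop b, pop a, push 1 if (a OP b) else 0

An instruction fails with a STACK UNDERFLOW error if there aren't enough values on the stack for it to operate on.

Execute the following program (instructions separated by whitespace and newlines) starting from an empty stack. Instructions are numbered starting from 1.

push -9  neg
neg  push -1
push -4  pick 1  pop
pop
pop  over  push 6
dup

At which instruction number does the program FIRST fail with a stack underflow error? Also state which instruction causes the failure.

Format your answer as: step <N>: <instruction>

Step 1 ('push -9'): stack = [-9], depth = 1
Step 2 ('neg'): stack = [9], depth = 1
Step 3 ('neg'): stack = [-9], depth = 1
Step 4 ('push -1'): stack = [-9, -1], depth = 2
Step 5 ('push -4'): stack = [-9, -1, -4], depth = 3
Step 6 ('pick 1'): stack = [-9, -1, -4, -1], depth = 4
Step 7 ('pop'): stack = [-9, -1, -4], depth = 3
Step 8 ('pop'): stack = [-9, -1], depth = 2
Step 9 ('pop'): stack = [-9], depth = 1
Step 10 ('over'): needs 2 value(s) but depth is 1 — STACK UNDERFLOW

Answer: step 10: over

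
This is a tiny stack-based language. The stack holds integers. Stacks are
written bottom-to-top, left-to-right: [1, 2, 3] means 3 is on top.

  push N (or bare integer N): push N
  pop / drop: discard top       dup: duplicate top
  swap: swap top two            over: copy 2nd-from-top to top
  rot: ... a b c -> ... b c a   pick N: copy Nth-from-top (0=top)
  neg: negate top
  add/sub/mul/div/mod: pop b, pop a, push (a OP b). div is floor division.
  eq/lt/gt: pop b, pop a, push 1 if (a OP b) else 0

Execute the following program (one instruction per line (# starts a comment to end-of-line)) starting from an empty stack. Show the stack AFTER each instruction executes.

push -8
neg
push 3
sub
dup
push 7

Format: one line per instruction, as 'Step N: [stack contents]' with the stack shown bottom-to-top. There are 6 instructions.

Step 1: [-8]
Step 2: [8]
Step 3: [8, 3]
Step 4: [5]
Step 5: [5, 5]
Step 6: [5, 5, 7]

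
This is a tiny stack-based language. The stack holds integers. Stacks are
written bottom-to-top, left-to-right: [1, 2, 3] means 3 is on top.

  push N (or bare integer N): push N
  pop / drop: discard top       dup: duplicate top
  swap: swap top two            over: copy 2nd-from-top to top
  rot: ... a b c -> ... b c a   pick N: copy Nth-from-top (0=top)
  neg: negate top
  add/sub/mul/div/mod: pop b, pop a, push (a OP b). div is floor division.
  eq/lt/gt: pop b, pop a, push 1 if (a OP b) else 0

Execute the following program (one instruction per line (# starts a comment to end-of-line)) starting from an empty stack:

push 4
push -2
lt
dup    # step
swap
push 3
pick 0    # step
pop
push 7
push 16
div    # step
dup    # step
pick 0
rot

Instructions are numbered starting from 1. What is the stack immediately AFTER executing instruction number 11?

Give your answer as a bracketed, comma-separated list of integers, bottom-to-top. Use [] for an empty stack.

Answer: [0, 0, 3, 0]

Derivation:
Step 1 ('push 4'): [4]
Step 2 ('push -2'): [4, -2]
Step 3 ('lt'): [0]
Step 4 ('dup'): [0, 0]
Step 5 ('swap'): [0, 0]
Step 6 ('push 3'): [0, 0, 3]
Step 7 ('pick 0'): [0, 0, 3, 3]
Step 8 ('pop'): [0, 0, 3]
Step 9 ('push 7'): [0, 0, 3, 7]
Step 10 ('push 16'): [0, 0, 3, 7, 16]
Step 11 ('div'): [0, 0, 3, 0]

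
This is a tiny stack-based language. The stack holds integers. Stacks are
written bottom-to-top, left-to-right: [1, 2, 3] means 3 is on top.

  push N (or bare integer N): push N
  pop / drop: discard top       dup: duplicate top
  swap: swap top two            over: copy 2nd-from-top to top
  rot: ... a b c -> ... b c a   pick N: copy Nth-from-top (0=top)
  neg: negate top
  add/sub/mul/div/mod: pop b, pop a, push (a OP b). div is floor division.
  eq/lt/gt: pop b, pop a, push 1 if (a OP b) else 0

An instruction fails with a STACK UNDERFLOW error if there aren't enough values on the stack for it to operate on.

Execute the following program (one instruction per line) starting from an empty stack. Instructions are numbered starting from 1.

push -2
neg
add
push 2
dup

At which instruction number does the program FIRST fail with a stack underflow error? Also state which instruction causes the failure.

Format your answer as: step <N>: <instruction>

Step 1 ('push -2'): stack = [-2], depth = 1
Step 2 ('neg'): stack = [2], depth = 1
Step 3 ('add'): needs 2 value(s) but depth is 1 — STACK UNDERFLOW

Answer: step 3: add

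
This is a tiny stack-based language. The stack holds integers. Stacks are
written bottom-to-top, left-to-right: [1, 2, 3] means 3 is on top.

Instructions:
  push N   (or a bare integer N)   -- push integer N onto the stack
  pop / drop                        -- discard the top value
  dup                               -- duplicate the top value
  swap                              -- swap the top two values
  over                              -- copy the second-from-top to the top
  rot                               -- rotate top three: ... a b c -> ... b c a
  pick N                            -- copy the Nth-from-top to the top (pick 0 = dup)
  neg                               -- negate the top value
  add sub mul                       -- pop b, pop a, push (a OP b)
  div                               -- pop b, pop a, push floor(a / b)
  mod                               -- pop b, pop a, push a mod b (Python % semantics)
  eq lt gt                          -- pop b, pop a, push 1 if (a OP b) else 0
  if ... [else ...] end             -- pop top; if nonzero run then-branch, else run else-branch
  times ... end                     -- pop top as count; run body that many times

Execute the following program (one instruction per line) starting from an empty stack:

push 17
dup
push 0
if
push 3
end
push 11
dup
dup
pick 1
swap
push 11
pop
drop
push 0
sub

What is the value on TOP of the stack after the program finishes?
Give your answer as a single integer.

After 'push 17': [17]
After 'dup': [17, 17]
After 'push 0': [17, 17, 0]
After 'if': [17, 17]
After 'push 11': [17, 17, 11]
After 'dup': [17, 17, 11, 11]
After 'dup': [17, 17, 11, 11, 11]
After 'pick 1': [17, 17, 11, 11, 11, 11]
After 'swap': [17, 17, 11, 11, 11, 11]
After 'push 11': [17, 17, 11, 11, 11, 11, 11]
After 'pop': [17, 17, 11, 11, 11, 11]
After 'drop': [17, 17, 11, 11, 11]
After 'push 0': [17, 17, 11, 11, 11, 0]
After 'sub': [17, 17, 11, 11, 11]

Answer: 11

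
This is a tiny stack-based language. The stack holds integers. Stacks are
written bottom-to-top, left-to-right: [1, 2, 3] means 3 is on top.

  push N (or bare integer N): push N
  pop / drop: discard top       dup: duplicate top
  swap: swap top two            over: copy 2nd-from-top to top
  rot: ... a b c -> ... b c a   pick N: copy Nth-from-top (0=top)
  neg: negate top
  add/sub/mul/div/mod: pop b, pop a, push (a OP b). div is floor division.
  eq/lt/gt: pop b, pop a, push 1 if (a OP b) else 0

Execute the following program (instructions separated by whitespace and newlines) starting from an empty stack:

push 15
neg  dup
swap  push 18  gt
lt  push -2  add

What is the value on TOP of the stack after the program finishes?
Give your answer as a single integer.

After 'push 15': [15]
After 'neg': [-15]
After 'dup': [-15, -15]
After 'swap': [-15, -15]
After 'push 18': [-15, -15, 18]
After 'gt': [-15, 0]
After 'lt': [1]
After 'push -2': [1, -2]
After 'add': [-1]

Answer: -1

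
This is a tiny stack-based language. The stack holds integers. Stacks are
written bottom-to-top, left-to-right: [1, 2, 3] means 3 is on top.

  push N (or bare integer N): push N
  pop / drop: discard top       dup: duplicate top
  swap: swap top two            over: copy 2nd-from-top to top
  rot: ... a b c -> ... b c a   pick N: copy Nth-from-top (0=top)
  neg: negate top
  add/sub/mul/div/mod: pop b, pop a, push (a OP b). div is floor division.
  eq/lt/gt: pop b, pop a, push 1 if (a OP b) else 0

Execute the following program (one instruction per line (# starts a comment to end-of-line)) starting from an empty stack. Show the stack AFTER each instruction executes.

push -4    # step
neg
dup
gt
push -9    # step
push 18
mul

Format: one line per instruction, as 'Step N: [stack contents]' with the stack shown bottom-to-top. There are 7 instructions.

Step 1: [-4]
Step 2: [4]
Step 3: [4, 4]
Step 4: [0]
Step 5: [0, -9]
Step 6: [0, -9, 18]
Step 7: [0, -162]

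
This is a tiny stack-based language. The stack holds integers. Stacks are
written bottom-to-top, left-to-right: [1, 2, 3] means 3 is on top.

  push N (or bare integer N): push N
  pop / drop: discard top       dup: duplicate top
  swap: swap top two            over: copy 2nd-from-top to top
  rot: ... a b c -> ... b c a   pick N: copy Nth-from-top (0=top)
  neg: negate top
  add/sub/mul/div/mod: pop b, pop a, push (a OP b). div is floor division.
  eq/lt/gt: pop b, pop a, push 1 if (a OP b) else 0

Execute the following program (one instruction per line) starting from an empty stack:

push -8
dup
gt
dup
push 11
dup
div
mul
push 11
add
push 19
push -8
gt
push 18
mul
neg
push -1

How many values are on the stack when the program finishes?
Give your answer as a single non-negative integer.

Answer: 4

Derivation:
After 'push -8': stack = [-8] (depth 1)
After 'dup': stack = [-8, -8] (depth 2)
After 'gt': stack = [0] (depth 1)
After 'dup': stack = [0, 0] (depth 2)
After 'push 11': stack = [0, 0, 11] (depth 3)
After 'dup': stack = [0, 0, 11, 11] (depth 4)
After 'div': stack = [0, 0, 1] (depth 3)
After 'mul': stack = [0, 0] (depth 2)
After 'push 11': stack = [0, 0, 11] (depth 3)
After 'add': stack = [0, 11] (depth 2)
After 'push 19': stack = [0, 11, 19] (depth 3)
After 'push -8': stack = [0, 11, 19, -8] (depth 4)
After 'gt': stack = [0, 11, 1] (depth 3)
After 'push 18': stack = [0, 11, 1, 18] (depth 4)
After 'mul': stack = [0, 11, 18] (depth 3)
After 'neg': stack = [0, 11, -18] (depth 3)
After 'push -1': stack = [0, 11, -18, -1] (depth 4)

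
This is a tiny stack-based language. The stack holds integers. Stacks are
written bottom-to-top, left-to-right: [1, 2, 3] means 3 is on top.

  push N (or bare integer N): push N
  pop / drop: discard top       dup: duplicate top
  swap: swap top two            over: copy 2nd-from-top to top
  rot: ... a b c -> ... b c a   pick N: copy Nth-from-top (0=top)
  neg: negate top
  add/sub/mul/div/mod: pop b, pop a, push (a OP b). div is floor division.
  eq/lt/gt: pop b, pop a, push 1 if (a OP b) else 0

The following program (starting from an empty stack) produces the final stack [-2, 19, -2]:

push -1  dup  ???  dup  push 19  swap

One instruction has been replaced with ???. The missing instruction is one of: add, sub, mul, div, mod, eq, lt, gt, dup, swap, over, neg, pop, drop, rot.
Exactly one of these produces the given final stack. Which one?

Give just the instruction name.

Stack before ???: [-1, -1]
Stack after ???:  [-2]
The instruction that transforms [-1, -1] -> [-2] is: add

Answer: add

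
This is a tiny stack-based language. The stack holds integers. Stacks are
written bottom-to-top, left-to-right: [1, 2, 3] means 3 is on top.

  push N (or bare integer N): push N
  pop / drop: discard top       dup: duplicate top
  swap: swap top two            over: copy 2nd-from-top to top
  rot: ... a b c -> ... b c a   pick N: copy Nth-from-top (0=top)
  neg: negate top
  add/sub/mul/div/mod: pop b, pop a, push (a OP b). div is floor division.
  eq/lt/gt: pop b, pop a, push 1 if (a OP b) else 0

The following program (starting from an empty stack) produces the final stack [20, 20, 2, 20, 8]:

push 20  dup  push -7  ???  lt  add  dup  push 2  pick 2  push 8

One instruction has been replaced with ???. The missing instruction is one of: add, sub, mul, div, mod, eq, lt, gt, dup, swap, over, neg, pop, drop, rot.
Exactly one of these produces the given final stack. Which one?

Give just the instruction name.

Stack before ???: [20, 20, -7]
Stack after ???:  [20, 20, 7]
The instruction that transforms [20, 20, -7] -> [20, 20, 7] is: neg

Answer: neg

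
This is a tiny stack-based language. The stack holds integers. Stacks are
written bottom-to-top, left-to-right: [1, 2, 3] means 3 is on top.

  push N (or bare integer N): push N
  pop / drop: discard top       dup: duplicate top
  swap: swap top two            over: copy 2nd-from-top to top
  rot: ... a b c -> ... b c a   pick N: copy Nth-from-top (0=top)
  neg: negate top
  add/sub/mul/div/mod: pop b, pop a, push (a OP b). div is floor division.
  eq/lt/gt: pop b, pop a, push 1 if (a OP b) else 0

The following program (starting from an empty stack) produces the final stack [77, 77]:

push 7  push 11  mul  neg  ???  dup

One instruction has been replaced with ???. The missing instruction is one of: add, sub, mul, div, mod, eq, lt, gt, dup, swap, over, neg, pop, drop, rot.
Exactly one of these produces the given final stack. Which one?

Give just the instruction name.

Stack before ???: [-77]
Stack after ???:  [77]
The instruction that transforms [-77] -> [77] is: neg

Answer: neg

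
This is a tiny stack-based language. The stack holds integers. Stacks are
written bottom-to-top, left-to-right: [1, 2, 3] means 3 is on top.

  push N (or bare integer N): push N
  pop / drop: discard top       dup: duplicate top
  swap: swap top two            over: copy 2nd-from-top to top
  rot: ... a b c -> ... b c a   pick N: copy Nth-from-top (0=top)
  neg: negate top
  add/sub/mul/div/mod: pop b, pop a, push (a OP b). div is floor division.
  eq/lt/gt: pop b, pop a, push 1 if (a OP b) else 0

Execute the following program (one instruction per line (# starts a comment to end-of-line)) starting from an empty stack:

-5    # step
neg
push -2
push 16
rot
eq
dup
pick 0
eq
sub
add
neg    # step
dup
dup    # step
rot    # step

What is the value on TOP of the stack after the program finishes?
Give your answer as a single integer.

Answer: 3

Derivation:
After 'push -5': [-5]
After 'neg': [5]
After 'push -2': [5, -2]
After 'push 16': [5, -2, 16]
After 'rot': [-2, 16, 5]
After 'eq': [-2, 0]
After 'dup': [-2, 0, 0]
After 'pick 0': [-2, 0, 0, 0]
After 'eq': [-2, 0, 1]
After 'sub': [-2, -1]
After 'add': [-3]
After 'neg': [3]
After 'dup': [3, 3]
After 'dup': [3, 3, 3]
After 'rot': [3, 3, 3]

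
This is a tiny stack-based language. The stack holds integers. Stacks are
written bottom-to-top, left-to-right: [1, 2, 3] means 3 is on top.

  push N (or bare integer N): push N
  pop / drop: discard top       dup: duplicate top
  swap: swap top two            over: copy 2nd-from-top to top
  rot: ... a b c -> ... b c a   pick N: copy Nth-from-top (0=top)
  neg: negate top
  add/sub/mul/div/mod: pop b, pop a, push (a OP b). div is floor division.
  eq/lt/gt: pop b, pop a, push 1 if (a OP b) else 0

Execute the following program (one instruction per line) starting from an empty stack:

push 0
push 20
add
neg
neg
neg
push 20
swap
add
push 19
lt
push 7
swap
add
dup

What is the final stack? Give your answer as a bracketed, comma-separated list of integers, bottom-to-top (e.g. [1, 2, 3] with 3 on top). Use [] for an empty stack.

Answer: [8, 8]

Derivation:
After 'push 0': [0]
After 'push 20': [0, 20]
After 'add': [20]
After 'neg': [-20]
After 'neg': [20]
After 'neg': [-20]
After 'push 20': [-20, 20]
After 'swap': [20, -20]
After 'add': [0]
After 'push 19': [0, 19]
After 'lt': [1]
After 'push 7': [1, 7]
After 'swap': [7, 1]
After 'add': [8]
After 'dup': [8, 8]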